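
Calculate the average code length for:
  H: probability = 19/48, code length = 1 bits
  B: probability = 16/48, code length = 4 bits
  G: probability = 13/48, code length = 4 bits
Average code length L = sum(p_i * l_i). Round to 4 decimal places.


Weighted contributions p_i * l_i:
  H: (19/48) * 1 = 19/48
  B: (16/48) * 4 = 64/48
  G: (13/48) * 4 = 52/48
Sum = (19 + 64 + 52)/48 = 135/48

L = 135/48 = 2.8125 bits/symbol


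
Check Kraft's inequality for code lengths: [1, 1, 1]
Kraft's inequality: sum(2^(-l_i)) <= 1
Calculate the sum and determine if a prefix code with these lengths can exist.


Sum = 2^(-1) + 2^(-1) + 2^(-1)
    = 0.5 + 0.5 + 0.5
    = 3/2 = 1.5
Since 1.5 > 1, Kraft's inequality is NOT satisfied.
A prefix code with these lengths CANNOT exist.

Kraft sum = 1.5. Not satisfied.


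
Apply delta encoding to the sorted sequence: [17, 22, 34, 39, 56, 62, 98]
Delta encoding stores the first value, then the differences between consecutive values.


First value: 17
Deltas:
  22 - 17 = 5
  34 - 22 = 12
  39 - 34 = 5
  56 - 39 = 17
  62 - 56 = 6
  98 - 62 = 36


Delta encoded: [17, 5, 12, 5, 17, 6, 36]


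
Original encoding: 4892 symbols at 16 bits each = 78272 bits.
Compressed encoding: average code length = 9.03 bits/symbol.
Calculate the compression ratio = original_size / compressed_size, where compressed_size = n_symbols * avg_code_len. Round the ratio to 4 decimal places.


original_size = n_symbols * orig_bits = 4892 * 16 = 78272 bits
compressed_size = n_symbols * avg_code_len = 4892 * 9.03 = 44174.76 bits
ratio = original_size / compressed_size = 78272 / 44174.76 = 1.7719

Compression ratio = 1.7719


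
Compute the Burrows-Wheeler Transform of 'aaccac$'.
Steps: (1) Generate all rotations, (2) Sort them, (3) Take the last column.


Rotations (sorted):
  0: $aaccac -> last char: c
  1: aaccac$ -> last char: $
  2: ac$aacc -> last char: c
  3: accac$a -> last char: a
  4: c$aacca -> last char: a
  5: cac$aac -> last char: c
  6: ccac$aa -> last char: a


BWT = c$caaca


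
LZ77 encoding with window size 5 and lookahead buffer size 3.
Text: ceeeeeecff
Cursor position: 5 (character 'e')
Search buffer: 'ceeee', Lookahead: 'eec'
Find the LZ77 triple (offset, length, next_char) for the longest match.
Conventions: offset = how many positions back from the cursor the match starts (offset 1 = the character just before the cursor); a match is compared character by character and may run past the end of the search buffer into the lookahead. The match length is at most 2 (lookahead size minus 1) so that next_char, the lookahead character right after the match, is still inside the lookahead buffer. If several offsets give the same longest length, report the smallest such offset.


Try each offset into the search buffer:
  offset=1 (pos 4, char 'e'): match length 2
  offset=2 (pos 3, char 'e'): match length 2
  offset=3 (pos 2, char 'e'): match length 2
  offset=4 (pos 1, char 'e'): match length 2
  offset=5 (pos 0, char 'c'): match length 0
Longest match has length 2, found at offsets 1, 2, 3, 4; take the smallest, offset 1.
next_char = character at position 5 + 2 = 7 -> 'c'

Best match: offset=1, length=2 (matching 'ee' starting at position 4)
LZ77 triple: (1, 2, 'c')


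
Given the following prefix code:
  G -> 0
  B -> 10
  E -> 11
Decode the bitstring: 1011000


Decoding step by step:
Bits 10 -> B
Bits 11 -> E
Bits 0 -> G
Bits 0 -> G
Bits 0 -> G


Decoded message: BEGGG


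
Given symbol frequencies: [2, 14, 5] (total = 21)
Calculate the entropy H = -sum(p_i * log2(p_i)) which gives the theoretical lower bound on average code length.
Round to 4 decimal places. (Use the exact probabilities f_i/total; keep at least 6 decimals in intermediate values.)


Per-symbol terms -p_i * log2(p_i) with p_i = f_i/21:
  p = 2/21 = 0.095238: log2(p) = -3.392317, -p*log2(p) = 0.323078
  p = 14/21 = 0.666667: log2(p) = -0.584963, -p*log2(p) = 0.389975
  p = 5/21 = 0.238095: log2(p) = -2.070389, -p*log2(p) = 0.492950
H = 0.323078 + 0.389975 + 0.492950 = 1.206003

H = 1.206 bits/symbol


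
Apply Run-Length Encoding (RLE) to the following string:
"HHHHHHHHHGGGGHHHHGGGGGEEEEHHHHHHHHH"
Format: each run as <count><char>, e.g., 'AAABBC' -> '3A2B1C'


Scanning runs left to right:
  i=0: run of 'H' x 9 -> '9H'
  i=9: run of 'G' x 4 -> '4G'
  i=13: run of 'H' x 4 -> '4H'
  i=17: run of 'G' x 5 -> '5G'
  i=22: run of 'E' x 4 -> '4E'
  i=26: run of 'H' x 9 -> '9H'

RLE = 9H4G4H5G4E9H


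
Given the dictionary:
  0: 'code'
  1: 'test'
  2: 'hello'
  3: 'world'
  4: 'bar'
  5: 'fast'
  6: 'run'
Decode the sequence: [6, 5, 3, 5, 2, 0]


Look up each index in the dictionary:
  6 -> 'run'
  5 -> 'fast'
  3 -> 'world'
  5 -> 'fast'
  2 -> 'hello'
  0 -> 'code'

Decoded: "run fast world fast hello code"


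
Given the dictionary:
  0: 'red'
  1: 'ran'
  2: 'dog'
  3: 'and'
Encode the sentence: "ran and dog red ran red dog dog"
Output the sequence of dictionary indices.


Look up each word in the dictionary:
  'ran' -> 1
  'and' -> 3
  'dog' -> 2
  'red' -> 0
  'ran' -> 1
  'red' -> 0
  'dog' -> 2
  'dog' -> 2

Encoded: [1, 3, 2, 0, 1, 0, 2, 2]


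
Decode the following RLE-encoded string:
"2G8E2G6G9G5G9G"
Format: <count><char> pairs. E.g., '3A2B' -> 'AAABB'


Expanding each <count><char> pair:
  2G -> 'GG'
  8E -> 'EEEEEEEE'
  2G -> 'GG'
  6G -> 'GGGGGG'
  9G -> 'GGGGGGGGG'
  5G -> 'GGGGG'
  9G -> 'GGGGGGGGG'

Decoded = GGEEEEEEEEGGGGGGGGGGGGGGGGGGGGGGGGGGGGGGG


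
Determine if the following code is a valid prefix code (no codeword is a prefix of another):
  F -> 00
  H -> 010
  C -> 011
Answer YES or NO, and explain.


Checking each pair (does one codeword prefix another?):
  F='00' vs H='010': no prefix
  F='00' vs C='011': no prefix
  H='010' vs F='00': no prefix
  H='010' vs C='011': no prefix
  C='011' vs F='00': no prefix
  C='011' vs H='010': no prefix
No violation found over all pairs.

YES -- this is a valid prefix code. No codeword is a prefix of any other codeword.


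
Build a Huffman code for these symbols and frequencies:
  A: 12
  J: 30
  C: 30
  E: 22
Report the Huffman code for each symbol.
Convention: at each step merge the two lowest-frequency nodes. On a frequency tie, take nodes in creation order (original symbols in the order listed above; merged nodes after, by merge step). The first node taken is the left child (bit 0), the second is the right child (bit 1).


Huffman tree construction:
Step 1: Merge A(12) + E(22) = 34
Step 2: Merge J(30) + C(30) = 60
Step 3: Merge (A+E)(34) + (J+C)(60) = 94
Read each symbol's code off the tree from the root (left child = 0, right child = 1).

Codes:
  A: 00 (length 2)
  J: 10 (length 2)
  C: 11 (length 2)
  E: 01 (length 2)
Average code length: 188/94 = 2.0000 bits/symbol


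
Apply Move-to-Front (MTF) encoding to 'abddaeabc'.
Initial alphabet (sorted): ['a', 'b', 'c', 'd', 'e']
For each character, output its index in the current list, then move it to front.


MTF encoding:
'a': index 0 in ['a', 'b', 'c', 'd', 'e'] -> ['a', 'b', 'c', 'd', 'e']
'b': index 1 in ['a', 'b', 'c', 'd', 'e'] -> ['b', 'a', 'c', 'd', 'e']
'd': index 3 in ['b', 'a', 'c', 'd', 'e'] -> ['d', 'b', 'a', 'c', 'e']
'd': index 0 in ['d', 'b', 'a', 'c', 'e'] -> ['d', 'b', 'a', 'c', 'e']
'a': index 2 in ['d', 'b', 'a', 'c', 'e'] -> ['a', 'd', 'b', 'c', 'e']
'e': index 4 in ['a', 'd', 'b', 'c', 'e'] -> ['e', 'a', 'd', 'b', 'c']
'a': index 1 in ['e', 'a', 'd', 'b', 'c'] -> ['a', 'e', 'd', 'b', 'c']
'b': index 3 in ['a', 'e', 'd', 'b', 'c'] -> ['b', 'a', 'e', 'd', 'c']
'c': index 4 in ['b', 'a', 'e', 'd', 'c'] -> ['c', 'b', 'a', 'e', 'd']


Output: [0, 1, 3, 0, 2, 4, 1, 3, 4]


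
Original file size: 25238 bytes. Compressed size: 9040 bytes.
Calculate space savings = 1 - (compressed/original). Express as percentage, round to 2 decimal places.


ratio = compressed/original = 9040/25238 = 0.35819
savings = 1 - ratio = 1 - 0.35819 = 0.64181
as a percentage: 0.64181 * 100 = 64.18%

Space savings = 1 - 9040/25238 = 64.18%


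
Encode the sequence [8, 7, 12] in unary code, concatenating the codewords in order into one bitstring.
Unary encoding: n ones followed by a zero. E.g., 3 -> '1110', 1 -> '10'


Encode each number as n ones followed by a terminating 0:
  8 -> 111111110 (9 bits)
  7 -> 11111110 (8 bits)
  12 -> 1111111111110 (13 bits)
Total length = 9 + 8 + 13 = 30 bits.

Unary([8, 7, 12]) = 111111110111111101111111111110 (30 bits)


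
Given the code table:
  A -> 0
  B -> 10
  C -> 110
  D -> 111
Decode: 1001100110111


Decoding:
10 -> B
0 -> A
110 -> C
0 -> A
110 -> C
111 -> D


Result: BACACD


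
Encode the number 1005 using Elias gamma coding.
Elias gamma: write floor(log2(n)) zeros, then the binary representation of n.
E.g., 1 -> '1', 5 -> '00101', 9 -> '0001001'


num_bits = floor(log2(1005)) + 1 = 10
leading_zeros = num_bits - 1 = 9
binary(1005) = 1111101101

Elias gamma(1005) = '000000000' + '1111101101' = 0000000001111101101 (19 bits)


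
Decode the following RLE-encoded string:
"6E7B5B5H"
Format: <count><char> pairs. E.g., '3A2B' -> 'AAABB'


Expanding each <count><char> pair:
  6E -> 'EEEEEE'
  7B -> 'BBBBBBB'
  5B -> 'BBBBB'
  5H -> 'HHHHH'

Decoded = EEEEEEBBBBBBBBBBBBHHHHH


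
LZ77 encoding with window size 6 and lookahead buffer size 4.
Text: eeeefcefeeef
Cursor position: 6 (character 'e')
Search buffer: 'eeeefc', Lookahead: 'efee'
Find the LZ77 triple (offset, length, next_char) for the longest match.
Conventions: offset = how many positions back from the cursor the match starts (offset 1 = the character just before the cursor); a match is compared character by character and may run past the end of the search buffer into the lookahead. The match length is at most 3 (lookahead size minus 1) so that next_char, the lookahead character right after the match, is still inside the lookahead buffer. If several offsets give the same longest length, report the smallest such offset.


Try each offset into the search buffer:
  offset=1 (pos 5, char 'c'): match length 0
  offset=2 (pos 4, char 'f'): match length 0
  offset=3 (pos 3, char 'e'): match length 2
  offset=4 (pos 2, char 'e'): match length 1
  offset=5 (pos 1, char 'e'): match length 1
  offset=6 (pos 0, char 'e'): match length 1
Longest match has length 2 at offset 3.
next_char = character at position 6 + 2 = 8 -> 'e'

Best match: offset=3, length=2 (matching 'ef' starting at position 3)
LZ77 triple: (3, 2, 'e')


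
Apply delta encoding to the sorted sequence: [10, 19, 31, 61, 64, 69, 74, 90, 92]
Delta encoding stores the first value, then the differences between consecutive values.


First value: 10
Deltas:
  19 - 10 = 9
  31 - 19 = 12
  61 - 31 = 30
  64 - 61 = 3
  69 - 64 = 5
  74 - 69 = 5
  90 - 74 = 16
  92 - 90 = 2


Delta encoded: [10, 9, 12, 30, 3, 5, 5, 16, 2]


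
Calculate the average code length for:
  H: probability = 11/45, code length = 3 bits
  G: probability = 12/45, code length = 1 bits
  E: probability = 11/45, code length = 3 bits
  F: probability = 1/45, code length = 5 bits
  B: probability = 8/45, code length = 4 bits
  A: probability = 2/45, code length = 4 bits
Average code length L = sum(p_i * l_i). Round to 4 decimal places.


Weighted contributions p_i * l_i:
  H: (11/45) * 3 = 33/45
  G: (12/45) * 1 = 12/45
  E: (11/45) * 3 = 33/45
  F: (1/45) * 5 = 5/45
  B: (8/45) * 4 = 32/45
  A: (2/45) * 4 = 8/45
Sum = (33 + 12 + 33 + 5 + 32 + 8)/45 = 123/45

L = 123/45 = 2.7333 bits/symbol


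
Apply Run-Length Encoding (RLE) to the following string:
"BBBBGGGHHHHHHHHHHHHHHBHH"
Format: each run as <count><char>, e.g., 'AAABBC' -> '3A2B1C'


Scanning runs left to right:
  i=0: run of 'B' x 4 -> '4B'
  i=4: run of 'G' x 3 -> '3G'
  i=7: run of 'H' x 14 -> '14H'
  i=21: run of 'B' x 1 -> '1B'
  i=22: run of 'H' x 2 -> '2H'

RLE = 4B3G14H1B2H


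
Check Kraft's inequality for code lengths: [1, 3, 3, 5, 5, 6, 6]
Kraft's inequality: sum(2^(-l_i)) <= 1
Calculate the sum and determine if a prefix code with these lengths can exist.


Sum = 2^(-1) + 2^(-3) + 2^(-3) + 2^(-5) + 2^(-5) + 2^(-6) + 2^(-6)
    = 0.5 + 0.125 + 0.125 + 0.03125 + 0.03125 + 0.015625 + 0.015625
    = 54/64 = 0.84375
Since 0.84375 <= 1, Kraft's inequality IS satisfied.
A prefix code with these lengths CAN exist.

Kraft sum = 0.84375. Satisfied.


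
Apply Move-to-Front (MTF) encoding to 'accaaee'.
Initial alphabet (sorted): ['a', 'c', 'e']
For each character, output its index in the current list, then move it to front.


MTF encoding:
'a': index 0 in ['a', 'c', 'e'] -> ['a', 'c', 'e']
'c': index 1 in ['a', 'c', 'e'] -> ['c', 'a', 'e']
'c': index 0 in ['c', 'a', 'e'] -> ['c', 'a', 'e']
'a': index 1 in ['c', 'a', 'e'] -> ['a', 'c', 'e']
'a': index 0 in ['a', 'c', 'e'] -> ['a', 'c', 'e']
'e': index 2 in ['a', 'c', 'e'] -> ['e', 'a', 'c']
'e': index 0 in ['e', 'a', 'c'] -> ['e', 'a', 'c']


Output: [0, 1, 0, 1, 0, 2, 0]


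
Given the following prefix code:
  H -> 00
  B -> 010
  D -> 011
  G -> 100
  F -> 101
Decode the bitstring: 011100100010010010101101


Decoding step by step:
Bits 011 -> D
Bits 100 -> G
Bits 100 -> G
Bits 010 -> B
Bits 010 -> B
Bits 010 -> B
Bits 101 -> F
Bits 101 -> F


Decoded message: DGGBBBFF


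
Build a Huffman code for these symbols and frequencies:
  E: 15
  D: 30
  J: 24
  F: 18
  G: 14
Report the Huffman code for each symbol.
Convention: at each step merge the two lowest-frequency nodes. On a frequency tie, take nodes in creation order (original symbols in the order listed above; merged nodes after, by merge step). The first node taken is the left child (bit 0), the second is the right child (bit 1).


Huffman tree construction:
Step 1: Merge G(14) + E(15) = 29
Step 2: Merge F(18) + J(24) = 42
Step 3: Merge (G+E)(29) + D(30) = 59
Step 4: Merge (F+J)(42) + ((G+E)+D)(59) = 101
Read each symbol's code off the tree from the root (left child = 0, right child = 1).

Codes:
  E: 101 (length 3)
  D: 11 (length 2)
  J: 01 (length 2)
  F: 00 (length 2)
  G: 100 (length 3)
Average code length: 231/101 = 2.2871 bits/symbol


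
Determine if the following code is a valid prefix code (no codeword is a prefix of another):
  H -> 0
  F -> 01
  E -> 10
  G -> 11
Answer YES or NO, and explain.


Checking each pair (does one codeword prefix another?):
  H='0' vs F='01': prefix -- VIOLATION

NO -- this is NOT a valid prefix code. H (0) is a prefix of F (01).


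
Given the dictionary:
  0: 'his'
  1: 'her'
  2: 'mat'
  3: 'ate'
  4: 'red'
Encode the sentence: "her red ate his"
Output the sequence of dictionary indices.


Look up each word in the dictionary:
  'her' -> 1
  'red' -> 4
  'ate' -> 3
  'his' -> 0

Encoded: [1, 4, 3, 0]


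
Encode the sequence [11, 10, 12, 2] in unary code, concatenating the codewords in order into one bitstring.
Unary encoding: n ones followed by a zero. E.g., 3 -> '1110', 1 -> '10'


Encode each number as n ones followed by a terminating 0:
  11 -> 111111111110 (12 bits)
  10 -> 11111111110 (11 bits)
  12 -> 1111111111110 (13 bits)
  2 -> 110 (3 bits)
Total length = 12 + 11 + 13 + 3 = 39 bits.

Unary([11, 10, 12, 2]) = 111111111110111111111101111111111110110 (39 bits)


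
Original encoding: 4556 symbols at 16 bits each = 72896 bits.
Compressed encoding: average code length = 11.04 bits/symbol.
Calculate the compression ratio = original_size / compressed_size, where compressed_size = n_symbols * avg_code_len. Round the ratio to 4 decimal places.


original_size = n_symbols * orig_bits = 4556 * 16 = 72896 bits
compressed_size = n_symbols * avg_code_len = 4556 * 11.04 = 50298.24 bits
ratio = original_size / compressed_size = 72896 / 50298.24 = 1.4493

Compression ratio = 1.4493


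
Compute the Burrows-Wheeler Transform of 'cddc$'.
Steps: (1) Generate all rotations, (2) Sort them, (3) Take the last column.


Rotations (sorted):
  0: $cddc -> last char: c
  1: c$cdd -> last char: d
  2: cddc$ -> last char: $
  3: dc$cd -> last char: d
  4: ddc$c -> last char: c


BWT = cd$dc


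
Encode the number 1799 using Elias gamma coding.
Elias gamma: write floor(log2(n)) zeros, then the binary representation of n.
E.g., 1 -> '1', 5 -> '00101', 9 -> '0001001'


num_bits = floor(log2(1799)) + 1 = 11
leading_zeros = num_bits - 1 = 10
binary(1799) = 11100000111

Elias gamma(1799) = '0000000000' + '11100000111' = 000000000011100000111 (21 bits)


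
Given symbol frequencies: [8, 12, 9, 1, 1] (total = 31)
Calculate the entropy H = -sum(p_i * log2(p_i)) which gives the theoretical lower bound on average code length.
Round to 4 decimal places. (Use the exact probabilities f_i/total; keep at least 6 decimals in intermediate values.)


Per-symbol terms -p_i * log2(p_i) with p_i = f_i/31:
  p = 8/31 = 0.258065: log2(p) = -1.954196, -p*log2(p) = 0.504309
  p = 12/31 = 0.387097: log2(p) = -1.369234, -p*log2(p) = 0.530026
  p = 9/31 = 0.290323: log2(p) = -1.784271, -p*log2(p) = 0.518014
  p = 1/31 = 0.032258: log2(p) = -4.954196, -p*log2(p) = 0.159813
  p = 1/31 = 0.032258: log2(p) = -4.954196, -p*log2(p) = 0.159813
H = 0.504309 + 0.530026 + 0.518014 + 0.159813 + 0.159813 = 1.871975

H = 1.872 bits/symbol


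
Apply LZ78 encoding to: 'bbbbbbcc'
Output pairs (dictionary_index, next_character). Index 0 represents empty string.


LZ78 encoding steps:
Dictionary: {0: ''}
Step 1: w='' (idx 0), next='b' -> output (0, 'b'), add 'b' as idx 1
Step 2: w='b' (idx 1), next='b' -> output (1, 'b'), add 'bb' as idx 2
Step 3: w='bb' (idx 2), next='b' -> output (2, 'b'), add 'bbb' as idx 3
Step 4: w='' (idx 0), next='c' -> output (0, 'c'), add 'c' as idx 4
Step 5: w='c' (idx 4), end of input -> output (4, '')


Encoded: [(0, 'b'), (1, 'b'), (2, 'b'), (0, 'c'), (4, '')]


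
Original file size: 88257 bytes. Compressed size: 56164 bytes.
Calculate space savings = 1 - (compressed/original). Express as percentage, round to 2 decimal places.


ratio = compressed/original = 56164/88257 = 0.636369
savings = 1 - ratio = 1 - 0.636369 = 0.363631
as a percentage: 0.363631 * 100 = 36.36%

Space savings = 1 - 56164/88257 = 36.36%


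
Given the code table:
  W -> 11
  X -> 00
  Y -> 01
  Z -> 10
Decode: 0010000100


Decoding:
00 -> X
10 -> Z
00 -> X
01 -> Y
00 -> X


Result: XZXYX


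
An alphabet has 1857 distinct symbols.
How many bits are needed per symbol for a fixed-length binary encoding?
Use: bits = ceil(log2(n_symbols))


log2(1857) = 10.8588
Bracket: 2^10 = 1024 < 1857 <= 2^11 = 2048
So ceil(log2(1857)) = 11

bits = ceil(log2(1857)) = ceil(10.8588) = 11 bits


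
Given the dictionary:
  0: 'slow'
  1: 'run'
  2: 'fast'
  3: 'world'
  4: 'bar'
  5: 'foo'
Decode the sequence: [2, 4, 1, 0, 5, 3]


Look up each index in the dictionary:
  2 -> 'fast'
  4 -> 'bar'
  1 -> 'run'
  0 -> 'slow'
  5 -> 'foo'
  3 -> 'world'

Decoded: "fast bar run slow foo world"


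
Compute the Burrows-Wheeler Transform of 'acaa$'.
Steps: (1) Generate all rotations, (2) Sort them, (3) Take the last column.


Rotations (sorted):
  0: $acaa -> last char: a
  1: a$aca -> last char: a
  2: aa$ac -> last char: c
  3: acaa$ -> last char: $
  4: caa$a -> last char: a


BWT = aac$a


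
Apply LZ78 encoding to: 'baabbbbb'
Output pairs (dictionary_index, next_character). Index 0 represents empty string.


LZ78 encoding steps:
Dictionary: {0: ''}
Step 1: w='' (idx 0), next='b' -> output (0, 'b'), add 'b' as idx 1
Step 2: w='' (idx 0), next='a' -> output (0, 'a'), add 'a' as idx 2
Step 3: w='a' (idx 2), next='b' -> output (2, 'b'), add 'ab' as idx 3
Step 4: w='b' (idx 1), next='b' -> output (1, 'b'), add 'bb' as idx 4
Step 5: w='bb' (idx 4), end of input -> output (4, '')


Encoded: [(0, 'b'), (0, 'a'), (2, 'b'), (1, 'b'), (4, '')]


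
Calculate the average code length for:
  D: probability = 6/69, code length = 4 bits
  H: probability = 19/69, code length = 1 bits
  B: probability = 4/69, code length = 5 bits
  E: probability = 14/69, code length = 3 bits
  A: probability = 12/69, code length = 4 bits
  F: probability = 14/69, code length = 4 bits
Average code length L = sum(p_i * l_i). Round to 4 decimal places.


Weighted contributions p_i * l_i:
  D: (6/69) * 4 = 24/69
  H: (19/69) * 1 = 19/69
  B: (4/69) * 5 = 20/69
  E: (14/69) * 3 = 42/69
  A: (12/69) * 4 = 48/69
  F: (14/69) * 4 = 56/69
Sum = (24 + 19 + 20 + 42 + 48 + 56)/69 = 209/69

L = 209/69 = 3.0290 bits/symbol


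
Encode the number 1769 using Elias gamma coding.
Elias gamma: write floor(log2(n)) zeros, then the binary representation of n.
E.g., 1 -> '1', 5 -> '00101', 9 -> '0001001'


num_bits = floor(log2(1769)) + 1 = 11
leading_zeros = num_bits - 1 = 10
binary(1769) = 11011101001

Elias gamma(1769) = '0000000000' + '11011101001' = 000000000011011101001 (21 bits)


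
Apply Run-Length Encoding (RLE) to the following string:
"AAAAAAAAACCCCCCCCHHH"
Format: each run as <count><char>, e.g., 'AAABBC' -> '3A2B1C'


Scanning runs left to right:
  i=0: run of 'A' x 9 -> '9A'
  i=9: run of 'C' x 8 -> '8C'
  i=17: run of 'H' x 3 -> '3H'

RLE = 9A8C3H


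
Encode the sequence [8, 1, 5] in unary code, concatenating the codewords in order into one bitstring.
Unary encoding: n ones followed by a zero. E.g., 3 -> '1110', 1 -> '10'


Encode each number as n ones followed by a terminating 0:
  8 -> 111111110 (9 bits)
  1 -> 10 (2 bits)
  5 -> 111110 (6 bits)
Total length = 9 + 2 + 6 = 17 bits.

Unary([8, 1, 5]) = 11111111010111110 (17 bits)


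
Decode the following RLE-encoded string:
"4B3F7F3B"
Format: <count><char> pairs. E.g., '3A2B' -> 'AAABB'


Expanding each <count><char> pair:
  4B -> 'BBBB'
  3F -> 'FFF'
  7F -> 'FFFFFFF'
  3B -> 'BBB'

Decoded = BBBBFFFFFFFFFFBBB


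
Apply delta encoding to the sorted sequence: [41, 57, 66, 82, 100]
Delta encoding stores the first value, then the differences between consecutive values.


First value: 41
Deltas:
  57 - 41 = 16
  66 - 57 = 9
  82 - 66 = 16
  100 - 82 = 18


Delta encoded: [41, 16, 9, 16, 18]


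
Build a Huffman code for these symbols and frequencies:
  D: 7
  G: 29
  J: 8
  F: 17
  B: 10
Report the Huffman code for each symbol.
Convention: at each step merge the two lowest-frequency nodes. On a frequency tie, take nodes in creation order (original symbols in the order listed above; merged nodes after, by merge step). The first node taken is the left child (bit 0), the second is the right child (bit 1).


Huffman tree construction:
Step 1: Merge D(7) + J(8) = 15
Step 2: Merge B(10) + (D+J)(15) = 25
Step 3: Merge F(17) + (B+(D+J))(25) = 42
Step 4: Merge G(29) + (F+(B+(D+J)))(42) = 71
Read each symbol's code off the tree from the root (left child = 0, right child = 1).

Codes:
  D: 1110 (length 4)
  G: 0 (length 1)
  J: 1111 (length 4)
  F: 10 (length 2)
  B: 110 (length 3)
Average code length: 153/71 = 2.1549 bits/symbol


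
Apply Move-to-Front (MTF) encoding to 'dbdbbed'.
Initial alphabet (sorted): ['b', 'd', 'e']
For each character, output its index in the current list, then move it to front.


MTF encoding:
'd': index 1 in ['b', 'd', 'e'] -> ['d', 'b', 'e']
'b': index 1 in ['d', 'b', 'e'] -> ['b', 'd', 'e']
'd': index 1 in ['b', 'd', 'e'] -> ['d', 'b', 'e']
'b': index 1 in ['d', 'b', 'e'] -> ['b', 'd', 'e']
'b': index 0 in ['b', 'd', 'e'] -> ['b', 'd', 'e']
'e': index 2 in ['b', 'd', 'e'] -> ['e', 'b', 'd']
'd': index 2 in ['e', 'b', 'd'] -> ['d', 'e', 'b']


Output: [1, 1, 1, 1, 0, 2, 2]


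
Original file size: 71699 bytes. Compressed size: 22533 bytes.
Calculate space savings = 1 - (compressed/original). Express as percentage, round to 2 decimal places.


ratio = compressed/original = 22533/71699 = 0.314272
savings = 1 - ratio = 1 - 0.314272 = 0.685728
as a percentage: 0.685728 * 100 = 68.57%

Space savings = 1 - 22533/71699 = 68.57%


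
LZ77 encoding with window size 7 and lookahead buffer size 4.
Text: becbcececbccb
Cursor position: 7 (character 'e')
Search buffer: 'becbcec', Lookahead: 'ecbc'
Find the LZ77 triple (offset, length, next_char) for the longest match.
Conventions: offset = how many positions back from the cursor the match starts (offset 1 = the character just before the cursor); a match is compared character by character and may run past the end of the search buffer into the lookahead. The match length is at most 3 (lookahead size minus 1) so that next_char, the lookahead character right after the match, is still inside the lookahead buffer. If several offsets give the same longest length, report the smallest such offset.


Try each offset into the search buffer:
  offset=1 (pos 6, char 'c'): match length 0
  offset=2 (pos 5, char 'e'): match length 2
  offset=3 (pos 4, char 'c'): match length 0
  offset=4 (pos 3, char 'b'): match length 0
  offset=5 (pos 2, char 'c'): match length 0
  offset=6 (pos 1, char 'e'): match length 3
  offset=7 (pos 0, char 'b'): match length 0
Longest match has length 3 at offset 6.
next_char = character at position 7 + 3 = 10 -> 'c'

Best match: offset=6, length=3 (matching 'ecb' starting at position 1)
LZ77 triple: (6, 3, 'c')


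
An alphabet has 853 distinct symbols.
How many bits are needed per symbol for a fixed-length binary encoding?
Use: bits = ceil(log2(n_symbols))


log2(853) = 9.7364
Bracket: 2^9 = 512 < 853 <= 2^10 = 1024
So ceil(log2(853)) = 10

bits = ceil(log2(853)) = ceil(9.7364) = 10 bits


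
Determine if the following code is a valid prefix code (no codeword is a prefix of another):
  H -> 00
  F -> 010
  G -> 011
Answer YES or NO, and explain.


Checking each pair (does one codeword prefix another?):
  H='00' vs F='010': no prefix
  H='00' vs G='011': no prefix
  F='010' vs H='00': no prefix
  F='010' vs G='011': no prefix
  G='011' vs H='00': no prefix
  G='011' vs F='010': no prefix
No violation found over all pairs.

YES -- this is a valid prefix code. No codeword is a prefix of any other codeword.


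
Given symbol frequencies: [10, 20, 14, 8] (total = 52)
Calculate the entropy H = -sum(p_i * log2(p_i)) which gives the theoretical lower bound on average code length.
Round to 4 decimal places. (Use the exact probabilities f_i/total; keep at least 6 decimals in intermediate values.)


Per-symbol terms -p_i * log2(p_i) with p_i = f_i/52:
  p = 10/52 = 0.192308: log2(p) = -2.378512, -p*log2(p) = 0.457406
  p = 20/52 = 0.384615: log2(p) = -1.378512, -p*log2(p) = 0.530197
  p = 14/52 = 0.269231: log2(p) = -1.893085, -p*log2(p) = 0.509677
  p = 8/52 = 0.153846: log2(p) = -2.700440, -p*log2(p) = 0.415452
H = 0.457406 + 0.530197 + 0.509677 + 0.415452 = 1.912732

H = 1.9127 bits/symbol


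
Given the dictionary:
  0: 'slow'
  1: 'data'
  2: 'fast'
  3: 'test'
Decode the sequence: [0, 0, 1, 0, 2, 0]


Look up each index in the dictionary:
  0 -> 'slow'
  0 -> 'slow'
  1 -> 'data'
  0 -> 'slow'
  2 -> 'fast'
  0 -> 'slow'

Decoded: "slow slow data slow fast slow"


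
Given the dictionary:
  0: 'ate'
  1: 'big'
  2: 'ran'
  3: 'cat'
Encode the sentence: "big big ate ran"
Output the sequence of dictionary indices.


Look up each word in the dictionary:
  'big' -> 1
  'big' -> 1
  'ate' -> 0
  'ran' -> 2

Encoded: [1, 1, 0, 2]


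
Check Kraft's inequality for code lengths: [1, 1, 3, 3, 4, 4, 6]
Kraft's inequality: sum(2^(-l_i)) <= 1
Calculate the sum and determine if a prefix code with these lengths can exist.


Sum = 2^(-1) + 2^(-1) + 2^(-3) + 2^(-3) + 2^(-4) + 2^(-4) + 2^(-6)
    = 0.5 + 0.5 + 0.125 + 0.125 + 0.0625 + 0.0625 + 0.015625
    = 89/64 = 1.390625
Since 1.390625 > 1, Kraft's inequality is NOT satisfied.
A prefix code with these lengths CANNOT exist.

Kraft sum = 1.390625. Not satisfied.


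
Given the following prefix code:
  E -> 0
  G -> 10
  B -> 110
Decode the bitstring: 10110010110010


Decoding step by step:
Bits 10 -> G
Bits 110 -> B
Bits 0 -> E
Bits 10 -> G
Bits 110 -> B
Bits 0 -> E
Bits 10 -> G


Decoded message: GBEGBEG


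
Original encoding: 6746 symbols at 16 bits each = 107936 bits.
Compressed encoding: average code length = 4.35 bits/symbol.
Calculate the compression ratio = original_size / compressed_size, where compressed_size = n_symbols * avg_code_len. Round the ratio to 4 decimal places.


original_size = n_symbols * orig_bits = 6746 * 16 = 107936 bits
compressed_size = n_symbols * avg_code_len = 6746 * 4.35 = 29345.1 bits
ratio = original_size / compressed_size = 107936 / 29345.1 = 3.6782

Compression ratio = 3.6782


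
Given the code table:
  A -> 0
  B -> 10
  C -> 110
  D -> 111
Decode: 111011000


Decoding:
111 -> D
0 -> A
110 -> C
0 -> A
0 -> A


Result: DACAA


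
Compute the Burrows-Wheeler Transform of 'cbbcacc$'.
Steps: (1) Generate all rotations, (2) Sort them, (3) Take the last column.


Rotations (sorted):
  0: $cbbcacc -> last char: c
  1: acc$cbbc -> last char: c
  2: bbcacc$c -> last char: c
  3: bcacc$cb -> last char: b
  4: c$cbbcac -> last char: c
  5: cacc$cbb -> last char: b
  6: cbbcacc$ -> last char: $
  7: cc$cbbca -> last char: a


BWT = cccbcb$a


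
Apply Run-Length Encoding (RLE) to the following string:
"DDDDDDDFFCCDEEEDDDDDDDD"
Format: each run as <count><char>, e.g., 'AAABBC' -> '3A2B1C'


Scanning runs left to right:
  i=0: run of 'D' x 7 -> '7D'
  i=7: run of 'F' x 2 -> '2F'
  i=9: run of 'C' x 2 -> '2C'
  i=11: run of 'D' x 1 -> '1D'
  i=12: run of 'E' x 3 -> '3E'
  i=15: run of 'D' x 8 -> '8D'

RLE = 7D2F2C1D3E8D


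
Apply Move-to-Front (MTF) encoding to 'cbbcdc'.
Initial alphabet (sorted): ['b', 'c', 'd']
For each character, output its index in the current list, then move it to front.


MTF encoding:
'c': index 1 in ['b', 'c', 'd'] -> ['c', 'b', 'd']
'b': index 1 in ['c', 'b', 'd'] -> ['b', 'c', 'd']
'b': index 0 in ['b', 'c', 'd'] -> ['b', 'c', 'd']
'c': index 1 in ['b', 'c', 'd'] -> ['c', 'b', 'd']
'd': index 2 in ['c', 'b', 'd'] -> ['d', 'c', 'b']
'c': index 1 in ['d', 'c', 'b'] -> ['c', 'd', 'b']


Output: [1, 1, 0, 1, 2, 1]


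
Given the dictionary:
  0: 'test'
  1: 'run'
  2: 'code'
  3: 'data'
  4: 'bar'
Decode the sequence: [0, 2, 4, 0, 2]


Look up each index in the dictionary:
  0 -> 'test'
  2 -> 'code'
  4 -> 'bar'
  0 -> 'test'
  2 -> 'code'

Decoded: "test code bar test code"


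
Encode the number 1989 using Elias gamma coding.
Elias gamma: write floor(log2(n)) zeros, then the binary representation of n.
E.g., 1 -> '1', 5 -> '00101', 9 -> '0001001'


num_bits = floor(log2(1989)) + 1 = 11
leading_zeros = num_bits - 1 = 10
binary(1989) = 11111000101

Elias gamma(1989) = '0000000000' + '11111000101' = 000000000011111000101 (21 bits)


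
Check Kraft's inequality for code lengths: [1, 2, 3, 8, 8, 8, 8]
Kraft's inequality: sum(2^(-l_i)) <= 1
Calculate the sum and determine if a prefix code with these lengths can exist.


Sum = 2^(-1) + 2^(-2) + 2^(-3) + 2^(-8) + 2^(-8) + 2^(-8) + 2^(-8)
    = 0.5 + 0.25 + 0.125 + 0.00390625 + 0.00390625 + 0.00390625 + 0.00390625
    = 228/256 = 0.890625
Since 0.890625 <= 1, Kraft's inequality IS satisfied.
A prefix code with these lengths CAN exist.

Kraft sum = 0.890625. Satisfied.


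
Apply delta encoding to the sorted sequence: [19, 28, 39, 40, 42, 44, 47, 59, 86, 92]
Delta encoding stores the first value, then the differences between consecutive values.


First value: 19
Deltas:
  28 - 19 = 9
  39 - 28 = 11
  40 - 39 = 1
  42 - 40 = 2
  44 - 42 = 2
  47 - 44 = 3
  59 - 47 = 12
  86 - 59 = 27
  92 - 86 = 6


Delta encoded: [19, 9, 11, 1, 2, 2, 3, 12, 27, 6]


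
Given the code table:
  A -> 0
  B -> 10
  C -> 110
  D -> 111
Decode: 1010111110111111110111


Decoding:
10 -> B
10 -> B
111 -> D
110 -> C
111 -> D
111 -> D
110 -> C
111 -> D


Result: BBDCDDCD


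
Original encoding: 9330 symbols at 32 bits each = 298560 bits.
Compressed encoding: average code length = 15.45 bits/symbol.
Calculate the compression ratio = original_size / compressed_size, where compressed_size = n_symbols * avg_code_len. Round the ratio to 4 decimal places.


original_size = n_symbols * orig_bits = 9330 * 32 = 298560 bits
compressed_size = n_symbols * avg_code_len = 9330 * 15.45 = 144148.5 bits
ratio = original_size / compressed_size = 298560 / 144148.5 = 2.0712

Compression ratio = 2.0712


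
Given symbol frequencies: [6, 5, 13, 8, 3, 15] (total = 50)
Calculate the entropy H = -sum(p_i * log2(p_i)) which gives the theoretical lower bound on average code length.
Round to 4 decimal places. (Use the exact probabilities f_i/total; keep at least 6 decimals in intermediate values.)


Per-symbol terms -p_i * log2(p_i) with p_i = f_i/50:
  p = 6/50 = 0.120000: log2(p) = -3.058894, -p*log2(p) = 0.367067
  p = 5/50 = 0.100000: log2(p) = -3.321928, -p*log2(p) = 0.332193
  p = 13/50 = 0.260000: log2(p) = -1.943416, -p*log2(p) = 0.505288
  p = 8/50 = 0.160000: log2(p) = -2.643856, -p*log2(p) = 0.423017
  p = 3/50 = 0.060000: log2(p) = -4.058894, -p*log2(p) = 0.243534
  p = 15/50 = 0.300000: log2(p) = -1.736966, -p*log2(p) = 0.521090
H = 0.367067 + 0.332193 + 0.505288 + 0.423017 + 0.243534 + 0.521090 = 2.392189

H = 2.3922 bits/symbol


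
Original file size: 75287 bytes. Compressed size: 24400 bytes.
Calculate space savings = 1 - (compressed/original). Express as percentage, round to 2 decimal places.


ratio = compressed/original = 24400/75287 = 0.324093
savings = 1 - ratio = 1 - 0.324093 = 0.675907
as a percentage: 0.675907 * 100 = 67.59%

Space savings = 1 - 24400/75287 = 67.59%


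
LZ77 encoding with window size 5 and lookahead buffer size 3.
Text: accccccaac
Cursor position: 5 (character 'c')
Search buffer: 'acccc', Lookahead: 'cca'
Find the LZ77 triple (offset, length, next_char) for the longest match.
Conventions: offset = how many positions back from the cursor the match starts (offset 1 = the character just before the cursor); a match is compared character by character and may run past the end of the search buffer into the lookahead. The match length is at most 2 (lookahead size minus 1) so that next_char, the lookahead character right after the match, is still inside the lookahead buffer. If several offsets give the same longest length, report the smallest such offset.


Try each offset into the search buffer:
  offset=1 (pos 4, char 'c'): match length 2
  offset=2 (pos 3, char 'c'): match length 2
  offset=3 (pos 2, char 'c'): match length 2
  offset=4 (pos 1, char 'c'): match length 2
  offset=5 (pos 0, char 'a'): match length 0
Longest match has length 2, found at offsets 1, 2, 3, 4; take the smallest, offset 1.
next_char = character at position 5 + 2 = 7 -> 'a'

Best match: offset=1, length=2 (matching 'cc' starting at position 4)
LZ77 triple: (1, 2, 'a')


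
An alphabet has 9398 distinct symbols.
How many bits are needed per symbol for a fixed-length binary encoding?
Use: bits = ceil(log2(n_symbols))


log2(9398) = 13.1981
Bracket: 2^13 = 8192 < 9398 <= 2^14 = 16384
So ceil(log2(9398)) = 14

bits = ceil(log2(9398)) = ceil(13.1981) = 14 bits


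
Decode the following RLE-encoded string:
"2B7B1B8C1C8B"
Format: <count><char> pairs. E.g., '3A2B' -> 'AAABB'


Expanding each <count><char> pair:
  2B -> 'BB'
  7B -> 'BBBBBBB'
  1B -> 'B'
  8C -> 'CCCCCCCC'
  1C -> 'C'
  8B -> 'BBBBBBBB'

Decoded = BBBBBBBBBBCCCCCCCCCBBBBBBBB


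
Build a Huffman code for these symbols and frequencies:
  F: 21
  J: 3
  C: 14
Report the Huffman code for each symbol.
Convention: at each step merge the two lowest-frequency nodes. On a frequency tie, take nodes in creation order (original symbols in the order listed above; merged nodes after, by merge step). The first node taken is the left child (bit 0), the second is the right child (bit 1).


Huffman tree construction:
Step 1: Merge J(3) + C(14) = 17
Step 2: Merge (J+C)(17) + F(21) = 38
Read each symbol's code off the tree from the root (left child = 0, right child = 1).

Codes:
  F: 1 (length 1)
  J: 00 (length 2)
  C: 01 (length 2)
Average code length: 55/38 = 1.4474 bits/symbol


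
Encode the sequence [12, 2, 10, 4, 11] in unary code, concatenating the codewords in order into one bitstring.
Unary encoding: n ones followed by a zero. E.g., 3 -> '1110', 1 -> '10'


Encode each number as n ones followed by a terminating 0:
  12 -> 1111111111110 (13 bits)
  2 -> 110 (3 bits)
  10 -> 11111111110 (11 bits)
  4 -> 11110 (5 bits)
  11 -> 111111111110 (12 bits)
Total length = 13 + 3 + 11 + 5 + 12 = 44 bits.

Unary([12, 2, 10, 4, 11]) = 11111111111101101111111111011110111111111110 (44 bits)


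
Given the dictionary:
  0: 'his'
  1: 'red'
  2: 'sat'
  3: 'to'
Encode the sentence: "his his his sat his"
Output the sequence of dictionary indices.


Look up each word in the dictionary:
  'his' -> 0
  'his' -> 0
  'his' -> 0
  'sat' -> 2
  'his' -> 0

Encoded: [0, 0, 0, 2, 0]


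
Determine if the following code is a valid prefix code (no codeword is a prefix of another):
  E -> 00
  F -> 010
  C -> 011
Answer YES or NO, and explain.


Checking each pair (does one codeword prefix another?):
  E='00' vs F='010': no prefix
  E='00' vs C='011': no prefix
  F='010' vs E='00': no prefix
  F='010' vs C='011': no prefix
  C='011' vs E='00': no prefix
  C='011' vs F='010': no prefix
No violation found over all pairs.

YES -- this is a valid prefix code. No codeword is a prefix of any other codeword.


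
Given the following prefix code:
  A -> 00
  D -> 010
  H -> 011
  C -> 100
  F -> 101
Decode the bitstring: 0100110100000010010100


Decoding step by step:
Bits 010 -> D
Bits 011 -> H
Bits 010 -> D
Bits 00 -> A
Bits 00 -> A
Bits 010 -> D
Bits 010 -> D
Bits 100 -> C


Decoded message: DHDAADDC


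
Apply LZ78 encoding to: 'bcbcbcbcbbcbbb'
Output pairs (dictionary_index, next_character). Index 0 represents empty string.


LZ78 encoding steps:
Dictionary: {0: ''}
Step 1: w='' (idx 0), next='b' -> output (0, 'b'), add 'b' as idx 1
Step 2: w='' (idx 0), next='c' -> output (0, 'c'), add 'c' as idx 2
Step 3: w='b' (idx 1), next='c' -> output (1, 'c'), add 'bc' as idx 3
Step 4: w='bc' (idx 3), next='b' -> output (3, 'b'), add 'bcb' as idx 4
Step 5: w='c' (idx 2), next='b' -> output (2, 'b'), add 'cb' as idx 5
Step 6: w='bcb' (idx 4), next='b' -> output (4, 'b'), add 'bcbb' as idx 6
Step 7: w='b' (idx 1), end of input -> output (1, '')


Encoded: [(0, 'b'), (0, 'c'), (1, 'c'), (3, 'b'), (2, 'b'), (4, 'b'), (1, '')]


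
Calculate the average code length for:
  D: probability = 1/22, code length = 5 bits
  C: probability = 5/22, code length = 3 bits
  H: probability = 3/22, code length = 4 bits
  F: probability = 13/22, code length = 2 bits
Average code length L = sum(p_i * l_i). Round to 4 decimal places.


Weighted contributions p_i * l_i:
  D: (1/22) * 5 = 5/22
  C: (5/22) * 3 = 15/22
  H: (3/22) * 4 = 12/22
  F: (13/22) * 2 = 26/22
Sum = (5 + 15 + 12 + 26)/22 = 58/22

L = 58/22 = 2.6364 bits/symbol


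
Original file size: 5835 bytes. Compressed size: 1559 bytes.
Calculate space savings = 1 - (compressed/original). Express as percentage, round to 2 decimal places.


ratio = compressed/original = 1559/5835 = 0.267181
savings = 1 - ratio = 1 - 0.267181 = 0.732819
as a percentage: 0.732819 * 100 = 73.28%

Space savings = 1 - 1559/5835 = 73.28%


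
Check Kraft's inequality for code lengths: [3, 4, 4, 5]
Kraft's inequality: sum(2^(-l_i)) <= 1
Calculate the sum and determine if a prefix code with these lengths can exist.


Sum = 2^(-3) + 2^(-4) + 2^(-4) + 2^(-5)
    = 0.125 + 0.0625 + 0.0625 + 0.03125
    = 9/32 = 0.28125
Since 0.28125 <= 1, Kraft's inequality IS satisfied.
A prefix code with these lengths CAN exist.

Kraft sum = 0.28125. Satisfied.


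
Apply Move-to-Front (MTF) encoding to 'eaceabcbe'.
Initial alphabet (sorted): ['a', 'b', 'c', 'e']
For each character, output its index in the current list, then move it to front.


MTF encoding:
'e': index 3 in ['a', 'b', 'c', 'e'] -> ['e', 'a', 'b', 'c']
'a': index 1 in ['e', 'a', 'b', 'c'] -> ['a', 'e', 'b', 'c']
'c': index 3 in ['a', 'e', 'b', 'c'] -> ['c', 'a', 'e', 'b']
'e': index 2 in ['c', 'a', 'e', 'b'] -> ['e', 'c', 'a', 'b']
'a': index 2 in ['e', 'c', 'a', 'b'] -> ['a', 'e', 'c', 'b']
'b': index 3 in ['a', 'e', 'c', 'b'] -> ['b', 'a', 'e', 'c']
'c': index 3 in ['b', 'a', 'e', 'c'] -> ['c', 'b', 'a', 'e']
'b': index 1 in ['c', 'b', 'a', 'e'] -> ['b', 'c', 'a', 'e']
'e': index 3 in ['b', 'c', 'a', 'e'] -> ['e', 'b', 'c', 'a']


Output: [3, 1, 3, 2, 2, 3, 3, 1, 3]
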